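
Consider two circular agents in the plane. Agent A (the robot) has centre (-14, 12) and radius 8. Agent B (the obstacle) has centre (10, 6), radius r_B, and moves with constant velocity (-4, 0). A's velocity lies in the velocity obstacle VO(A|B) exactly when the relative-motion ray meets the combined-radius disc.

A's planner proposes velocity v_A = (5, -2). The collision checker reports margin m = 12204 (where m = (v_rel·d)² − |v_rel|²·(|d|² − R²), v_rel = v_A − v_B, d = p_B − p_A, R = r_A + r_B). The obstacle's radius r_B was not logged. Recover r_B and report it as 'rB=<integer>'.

m = 12204
d = (24, -6);  v_rel = (9, -2),  |v_rel|² = 85
v_rel×d = (9)·(-6) − (-2)·(24) = -6
since m = R²·85 − (-6)²:  R² = (36 + 12204) / 85 = 144
R = √144 = 12  ⇒  r_B = 12 − 8 = 4

rB=4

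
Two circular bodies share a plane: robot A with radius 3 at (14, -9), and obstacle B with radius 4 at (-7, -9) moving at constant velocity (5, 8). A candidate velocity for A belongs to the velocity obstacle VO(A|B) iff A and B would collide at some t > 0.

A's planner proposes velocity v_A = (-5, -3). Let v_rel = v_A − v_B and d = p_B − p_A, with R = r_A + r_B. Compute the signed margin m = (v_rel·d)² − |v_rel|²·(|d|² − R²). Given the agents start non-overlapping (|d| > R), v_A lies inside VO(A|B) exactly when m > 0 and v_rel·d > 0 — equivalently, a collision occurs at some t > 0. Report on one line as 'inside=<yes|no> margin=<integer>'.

d = (-21, 0),  |d|² = 441;  R = 3+4 = 7,  c = 441−7² = 392
v_rel = (-10, -11),  |v_rel|² = 221;  v_rel·d = (-10)·(-21) + (-11)·(0) = 210
221·t² − 420·t + 392 = 0  ⇒  m = 210² − 221·392 = -42532
m = -42532 < 0,  v_rel·d = 210 > 0  ⇒  outside

inside=no margin=-42532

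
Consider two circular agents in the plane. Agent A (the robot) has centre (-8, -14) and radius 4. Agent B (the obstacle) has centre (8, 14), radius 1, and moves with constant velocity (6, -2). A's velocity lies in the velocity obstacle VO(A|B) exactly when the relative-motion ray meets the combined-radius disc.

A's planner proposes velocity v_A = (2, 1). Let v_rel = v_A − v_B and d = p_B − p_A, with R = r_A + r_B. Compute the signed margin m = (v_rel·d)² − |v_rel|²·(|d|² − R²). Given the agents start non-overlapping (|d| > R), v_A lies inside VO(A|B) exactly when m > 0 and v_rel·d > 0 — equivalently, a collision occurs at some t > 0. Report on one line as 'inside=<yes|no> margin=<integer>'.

d = (16, 28),  |d|² = 1040;  R = 4+1 = 5,  c = 1040−5² = 1015
v_rel = (-4, 3),  |v_rel|² = 25;  v_rel·d = (-4)·(16) + (3)·(28) = 20
25·t² − 40·t + 1015 = 0  ⇒  m = 20² − 25·1015 = -24975
m = -24975 < 0,  v_rel·d = 20 > 0  ⇒  outside

inside=no margin=-24975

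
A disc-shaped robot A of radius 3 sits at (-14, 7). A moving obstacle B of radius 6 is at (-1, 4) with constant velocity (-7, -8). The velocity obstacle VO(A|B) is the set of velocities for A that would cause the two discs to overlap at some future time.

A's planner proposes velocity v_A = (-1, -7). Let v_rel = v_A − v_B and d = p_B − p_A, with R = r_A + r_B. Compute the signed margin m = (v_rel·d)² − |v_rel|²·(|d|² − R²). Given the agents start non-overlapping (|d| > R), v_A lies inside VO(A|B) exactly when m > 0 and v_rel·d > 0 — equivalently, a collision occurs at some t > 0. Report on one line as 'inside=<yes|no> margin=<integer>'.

d = (13, -3),  |d|² = 178;  R = 3+6 = 9,  c = 178−9² = 97
v_rel = (6, 1),  |v_rel|² = 37;  v_rel·d = (6)·(13) + (1)·(-3) = 75
37·t² − 150·t + 97 = 0  ⇒  m = 75² − 37·97 = 2036
m = 2036 > 0,  v_rel·d = 75 > 0  ⇒  inside

inside=yes margin=2036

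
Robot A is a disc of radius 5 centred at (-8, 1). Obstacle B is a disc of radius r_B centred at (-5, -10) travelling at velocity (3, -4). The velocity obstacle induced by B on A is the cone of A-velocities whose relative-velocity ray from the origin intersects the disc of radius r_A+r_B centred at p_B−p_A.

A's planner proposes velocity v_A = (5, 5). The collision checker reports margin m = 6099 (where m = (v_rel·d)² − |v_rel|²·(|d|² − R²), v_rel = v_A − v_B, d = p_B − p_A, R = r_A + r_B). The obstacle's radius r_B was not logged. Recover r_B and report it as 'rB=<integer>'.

m = 6099
d = (3, -11);  v_rel = (2, 9),  |v_rel|² = 85
v_rel×d = (2)·(-11) − (9)·(3) = -49
since m = R²·85 − (-49)²:  R² = (2401 + 6099) / 85 = 100
R = √100 = 10  ⇒  r_B = 10 − 5 = 5

rB=5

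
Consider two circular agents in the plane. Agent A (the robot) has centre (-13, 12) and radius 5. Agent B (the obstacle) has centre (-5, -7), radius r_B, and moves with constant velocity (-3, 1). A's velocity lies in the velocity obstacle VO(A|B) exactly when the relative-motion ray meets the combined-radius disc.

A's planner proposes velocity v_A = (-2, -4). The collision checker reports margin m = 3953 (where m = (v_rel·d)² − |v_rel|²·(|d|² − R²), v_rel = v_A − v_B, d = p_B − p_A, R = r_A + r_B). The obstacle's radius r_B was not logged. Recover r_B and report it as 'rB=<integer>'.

m = 3953
d = (8, -19);  v_rel = (1, -5),  |v_rel|² = 26
v_rel×d = (1)·(-19) − (-5)·(8) = 21
since m = R²·26 − 21²:  R² = (441 + 3953) / 26 = 169
R = √169 = 13  ⇒  r_B = 13 − 5 = 8

rB=8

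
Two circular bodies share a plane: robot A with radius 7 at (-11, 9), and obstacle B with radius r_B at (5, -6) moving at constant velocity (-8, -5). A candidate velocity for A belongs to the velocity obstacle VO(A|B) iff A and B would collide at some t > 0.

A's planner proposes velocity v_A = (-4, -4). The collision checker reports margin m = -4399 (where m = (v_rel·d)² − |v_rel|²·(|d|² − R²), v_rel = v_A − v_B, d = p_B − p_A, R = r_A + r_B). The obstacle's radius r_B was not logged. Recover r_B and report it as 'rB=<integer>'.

m = -4399
d = (16, -15);  v_rel = (4, 1),  |v_rel|² = 17
v_rel×d = (4)·(-15) − (1)·(16) = -76
since m = R²·17 − (-76)²:  R² = (5776 + -4399) / 17 = 81
R = √81 = 9  ⇒  r_B = 9 − 7 = 2

rB=2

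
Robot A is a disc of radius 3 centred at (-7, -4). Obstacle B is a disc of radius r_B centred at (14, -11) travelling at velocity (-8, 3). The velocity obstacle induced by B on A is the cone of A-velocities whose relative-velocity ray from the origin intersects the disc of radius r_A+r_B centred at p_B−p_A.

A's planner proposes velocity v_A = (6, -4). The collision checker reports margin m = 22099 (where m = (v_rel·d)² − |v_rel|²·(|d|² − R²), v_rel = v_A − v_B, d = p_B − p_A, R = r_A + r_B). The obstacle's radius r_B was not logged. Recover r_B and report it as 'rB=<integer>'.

m = 22099
d = (21, -7);  v_rel = (14, -7),  |v_rel|² = 245
v_rel×d = (14)·(-7) − (-7)·(21) = 49
since m = R²·245 − 49²:  R² = (2401 + 22099) / 245 = 100
R = √100 = 10  ⇒  r_B = 10 − 3 = 7

rB=7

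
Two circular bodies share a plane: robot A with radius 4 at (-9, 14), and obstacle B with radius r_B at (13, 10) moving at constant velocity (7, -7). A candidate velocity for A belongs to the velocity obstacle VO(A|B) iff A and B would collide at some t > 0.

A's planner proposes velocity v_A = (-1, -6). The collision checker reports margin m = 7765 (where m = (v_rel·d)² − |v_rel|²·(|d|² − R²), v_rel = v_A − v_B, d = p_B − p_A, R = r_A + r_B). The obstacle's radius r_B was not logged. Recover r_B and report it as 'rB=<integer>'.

m = 7765
d = (22, -4);  v_rel = (-8, 1),  |v_rel|² = 65
v_rel×d = (-8)·(-4) − (1)·(22) = 10
since m = R²·65 − 10²:  R² = (100 + 7765) / 65 = 121
R = √121 = 11  ⇒  r_B = 11 − 4 = 7

rB=7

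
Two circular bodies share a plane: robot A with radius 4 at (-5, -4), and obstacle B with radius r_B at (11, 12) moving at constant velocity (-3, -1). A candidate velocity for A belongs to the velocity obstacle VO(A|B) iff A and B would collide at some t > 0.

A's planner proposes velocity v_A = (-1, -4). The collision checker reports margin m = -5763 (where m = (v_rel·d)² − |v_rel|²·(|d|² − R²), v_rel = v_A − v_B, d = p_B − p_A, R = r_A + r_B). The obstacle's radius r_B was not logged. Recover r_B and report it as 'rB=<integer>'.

m = -5763
d = (16, 16);  v_rel = (2, -3),  |v_rel|² = 13
v_rel×d = (2)·(16) − (-3)·(16) = 80
since m = R²·13 − 80²:  R² = (6400 + -5763) / 13 = 49
R = √49 = 7  ⇒  r_B = 7 − 4 = 3

rB=3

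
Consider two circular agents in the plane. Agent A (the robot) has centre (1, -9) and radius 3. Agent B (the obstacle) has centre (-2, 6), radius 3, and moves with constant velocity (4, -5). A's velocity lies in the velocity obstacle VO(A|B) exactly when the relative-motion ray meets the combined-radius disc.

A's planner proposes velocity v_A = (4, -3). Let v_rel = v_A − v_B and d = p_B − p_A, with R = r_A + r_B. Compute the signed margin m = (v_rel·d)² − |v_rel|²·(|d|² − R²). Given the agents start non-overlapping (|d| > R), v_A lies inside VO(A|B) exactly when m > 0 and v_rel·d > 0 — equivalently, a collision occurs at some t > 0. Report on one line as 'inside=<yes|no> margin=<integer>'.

d = (-3, 15),  |d|² = 234;  R = 3+3 = 6,  c = 234−6² = 198
v_rel = (0, 2),  |v_rel|² = 4;  v_rel·d = (0)·(-3) + (2)·(15) = 30
4·t² − 60·t + 198 = 0  ⇒  m = 30² − 4·198 = 108
m = 108 > 0,  v_rel·d = 30 > 0  ⇒  inside

inside=yes margin=108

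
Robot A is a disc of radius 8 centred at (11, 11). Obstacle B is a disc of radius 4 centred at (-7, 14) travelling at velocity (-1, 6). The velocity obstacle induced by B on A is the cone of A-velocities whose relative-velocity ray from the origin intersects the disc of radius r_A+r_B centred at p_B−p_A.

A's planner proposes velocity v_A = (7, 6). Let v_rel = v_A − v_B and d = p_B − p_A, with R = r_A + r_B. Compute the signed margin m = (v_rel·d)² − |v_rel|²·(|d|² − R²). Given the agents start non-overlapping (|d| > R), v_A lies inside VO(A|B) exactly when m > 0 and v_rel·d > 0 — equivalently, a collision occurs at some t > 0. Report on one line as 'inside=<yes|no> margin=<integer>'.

d = (-18, 3),  |d|² = 333;  R = 8+4 = 12,  c = 333−12² = 189
v_rel = (8, 0),  |v_rel|² = 64;  v_rel·d = (8)·(-18) + (0)·(3) = -144
64·t² + 288·t + 189 = 0  ⇒  m = (-144)² − 64·189 = 8640
m = 8640 > 0,  v_rel·d = -144 < 0  ⇒  outside

inside=no margin=8640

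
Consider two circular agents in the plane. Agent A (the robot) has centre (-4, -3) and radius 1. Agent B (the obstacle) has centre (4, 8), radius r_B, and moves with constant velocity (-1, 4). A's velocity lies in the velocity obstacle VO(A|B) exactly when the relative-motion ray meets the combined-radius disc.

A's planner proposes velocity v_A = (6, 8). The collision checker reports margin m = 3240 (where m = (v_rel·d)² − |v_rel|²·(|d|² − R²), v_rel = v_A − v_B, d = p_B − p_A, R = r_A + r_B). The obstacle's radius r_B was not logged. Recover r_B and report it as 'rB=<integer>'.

m = 3240
d = (8, 11);  v_rel = (7, 4),  |v_rel|² = 65
v_rel×d = (7)·(11) − (4)·(8) = 45
since m = R²·65 − 45²:  R² = (2025 + 3240) / 65 = 81
R = √81 = 9  ⇒  r_B = 9 − 1 = 8

rB=8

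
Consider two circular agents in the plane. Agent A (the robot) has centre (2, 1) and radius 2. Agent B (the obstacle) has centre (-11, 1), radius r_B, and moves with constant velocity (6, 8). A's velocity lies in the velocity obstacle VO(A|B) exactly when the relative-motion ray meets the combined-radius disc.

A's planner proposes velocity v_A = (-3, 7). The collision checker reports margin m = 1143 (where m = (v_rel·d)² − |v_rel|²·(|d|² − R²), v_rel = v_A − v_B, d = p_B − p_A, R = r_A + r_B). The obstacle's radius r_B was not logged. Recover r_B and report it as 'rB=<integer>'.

m = 1143
d = (-13, 0);  v_rel = (-9, -1),  |v_rel|² = 82
v_rel×d = (-9)·(0) − (-1)·(-13) = -13
since m = R²·82 − (-13)²:  R² = (169 + 1143) / 82 = 16
R = √16 = 4  ⇒  r_B = 4 − 2 = 2

rB=2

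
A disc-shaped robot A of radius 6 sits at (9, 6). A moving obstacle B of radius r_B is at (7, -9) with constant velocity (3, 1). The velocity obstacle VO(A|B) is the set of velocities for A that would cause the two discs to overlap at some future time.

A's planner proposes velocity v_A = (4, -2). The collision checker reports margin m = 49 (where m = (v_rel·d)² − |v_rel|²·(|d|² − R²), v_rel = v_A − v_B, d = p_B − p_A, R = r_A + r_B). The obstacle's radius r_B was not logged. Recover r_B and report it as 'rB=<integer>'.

m = 49
d = (-2, -15);  v_rel = (1, -3),  |v_rel|² = 10
v_rel×d = (1)·(-15) − (-3)·(-2) = -21
since m = R²·10 − (-21)²:  R² = (441 + 49) / 10 = 49
R = √49 = 7  ⇒  r_B = 7 − 6 = 1

rB=1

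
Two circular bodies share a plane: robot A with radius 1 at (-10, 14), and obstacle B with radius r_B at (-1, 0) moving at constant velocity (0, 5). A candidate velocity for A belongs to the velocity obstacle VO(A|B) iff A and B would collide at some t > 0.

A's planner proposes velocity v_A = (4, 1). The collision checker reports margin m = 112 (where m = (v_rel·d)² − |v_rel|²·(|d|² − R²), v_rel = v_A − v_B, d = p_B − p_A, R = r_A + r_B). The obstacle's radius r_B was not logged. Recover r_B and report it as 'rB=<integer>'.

m = 112
d = (9, -14);  v_rel = (4, -4),  |v_rel|² = 32
v_rel×d = (4)·(-14) − (-4)·(9) = -20
since m = R²·32 − (-20)²:  R² = (400 + 112) / 32 = 16
R = √16 = 4  ⇒  r_B = 4 − 1 = 3

rB=3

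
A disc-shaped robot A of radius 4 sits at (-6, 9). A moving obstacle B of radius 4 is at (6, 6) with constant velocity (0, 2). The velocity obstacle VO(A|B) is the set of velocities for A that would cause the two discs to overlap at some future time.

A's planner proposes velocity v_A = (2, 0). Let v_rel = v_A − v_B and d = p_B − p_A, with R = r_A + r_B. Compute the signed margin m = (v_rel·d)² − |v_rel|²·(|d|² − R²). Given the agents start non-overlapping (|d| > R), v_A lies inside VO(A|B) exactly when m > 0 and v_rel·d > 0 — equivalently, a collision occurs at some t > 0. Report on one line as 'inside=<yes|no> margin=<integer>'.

d = (12, -3),  |d|² = 153;  R = 4+4 = 8,  c = 153−8² = 89
v_rel = (2, -2),  |v_rel|² = 8;  v_rel·d = (2)·(12) + (-2)·(-3) = 30
8·t² − 60·t + 89 = 0  ⇒  m = 30² − 8·89 = 188
m = 188 > 0,  v_rel·d = 30 > 0  ⇒  inside

inside=yes margin=188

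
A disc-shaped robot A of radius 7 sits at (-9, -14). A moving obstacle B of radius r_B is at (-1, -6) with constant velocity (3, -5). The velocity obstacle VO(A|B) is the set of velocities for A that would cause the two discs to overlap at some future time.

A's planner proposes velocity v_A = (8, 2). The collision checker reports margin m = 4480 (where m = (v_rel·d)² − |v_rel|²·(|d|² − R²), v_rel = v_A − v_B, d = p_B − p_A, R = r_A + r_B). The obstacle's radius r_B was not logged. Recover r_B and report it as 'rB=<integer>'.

m = 4480
d = (8, 8);  v_rel = (5, 7),  |v_rel|² = 74
v_rel×d = (5)·(8) − (7)·(8) = -16
since m = R²·74 − (-16)²:  R² = (256 + 4480) / 74 = 64
R = √64 = 8  ⇒  r_B = 8 − 7 = 1

rB=1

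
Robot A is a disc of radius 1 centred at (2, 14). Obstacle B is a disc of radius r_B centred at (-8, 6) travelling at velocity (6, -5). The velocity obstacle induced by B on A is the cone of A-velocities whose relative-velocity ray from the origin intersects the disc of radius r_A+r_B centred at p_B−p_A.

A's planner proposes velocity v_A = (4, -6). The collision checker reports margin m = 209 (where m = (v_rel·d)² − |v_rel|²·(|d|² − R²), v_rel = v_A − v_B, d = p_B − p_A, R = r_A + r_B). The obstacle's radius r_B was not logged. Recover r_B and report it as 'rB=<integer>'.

m = 209
d = (-10, -8);  v_rel = (-2, -1),  |v_rel|² = 5
v_rel×d = (-2)·(-8) − (-1)·(-10) = 6
since m = R²·5 − 6²:  R² = (36 + 209) / 5 = 49
R = √49 = 7  ⇒  r_B = 7 − 1 = 6

rB=6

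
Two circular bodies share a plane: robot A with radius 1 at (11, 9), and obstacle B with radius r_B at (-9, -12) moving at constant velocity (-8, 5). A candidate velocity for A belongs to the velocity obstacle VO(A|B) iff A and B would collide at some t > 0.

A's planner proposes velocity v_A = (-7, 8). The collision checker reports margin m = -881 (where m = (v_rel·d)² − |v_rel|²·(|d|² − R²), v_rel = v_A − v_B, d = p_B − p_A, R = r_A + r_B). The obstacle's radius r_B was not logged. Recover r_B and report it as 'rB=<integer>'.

m = -881
d = (-20, -21);  v_rel = (1, 3),  |v_rel|² = 10
v_rel×d = (1)·(-21) − (3)·(-20) = 39
since m = R²·10 − 39²:  R² = (1521 + -881) / 10 = 64
R = √64 = 8  ⇒  r_B = 8 − 1 = 7

rB=7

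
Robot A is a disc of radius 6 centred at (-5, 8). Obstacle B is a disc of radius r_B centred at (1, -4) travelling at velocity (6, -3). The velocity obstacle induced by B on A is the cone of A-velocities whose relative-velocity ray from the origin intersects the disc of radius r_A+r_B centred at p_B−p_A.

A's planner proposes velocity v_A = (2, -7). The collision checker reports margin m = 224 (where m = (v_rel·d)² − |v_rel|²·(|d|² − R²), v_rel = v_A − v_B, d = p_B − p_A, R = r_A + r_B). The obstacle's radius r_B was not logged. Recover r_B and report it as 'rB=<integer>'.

m = 224
d = (6, -12);  v_rel = (-4, -4),  |v_rel|² = 32
v_rel×d = (-4)·(-12) − (-4)·(6) = 72
since m = R²·32 − 72²:  R² = (5184 + 224) / 32 = 169
R = √169 = 13  ⇒  r_B = 13 − 6 = 7

rB=7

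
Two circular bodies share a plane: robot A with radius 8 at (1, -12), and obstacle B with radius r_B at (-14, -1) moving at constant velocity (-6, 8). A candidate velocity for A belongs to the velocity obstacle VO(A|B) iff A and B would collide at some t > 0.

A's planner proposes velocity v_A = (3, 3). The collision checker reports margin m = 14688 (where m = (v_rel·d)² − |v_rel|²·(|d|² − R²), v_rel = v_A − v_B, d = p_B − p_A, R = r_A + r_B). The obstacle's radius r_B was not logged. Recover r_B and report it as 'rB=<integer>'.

m = 14688
d = (-15, 11);  v_rel = (9, -5),  |v_rel|² = 106
v_rel×d = (9)·(11) − (-5)·(-15) = 24
since m = R²·106 − 24²:  R² = (576 + 14688) / 106 = 144
R = √144 = 12  ⇒  r_B = 12 − 8 = 4

rB=4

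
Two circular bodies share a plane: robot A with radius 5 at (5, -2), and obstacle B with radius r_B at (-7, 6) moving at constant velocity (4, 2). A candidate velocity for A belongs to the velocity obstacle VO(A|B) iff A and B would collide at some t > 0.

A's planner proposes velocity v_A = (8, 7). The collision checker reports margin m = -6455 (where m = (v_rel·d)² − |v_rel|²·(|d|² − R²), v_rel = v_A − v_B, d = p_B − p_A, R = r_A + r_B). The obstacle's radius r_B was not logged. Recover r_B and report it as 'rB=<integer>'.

m = -6455
d = (-12, 8);  v_rel = (4, 5),  |v_rel|² = 41
v_rel×d = (4)·(8) − (5)·(-12) = 92
since m = R²·41 − 92²:  R² = (8464 + -6455) / 41 = 49
R = √49 = 7  ⇒  r_B = 7 − 5 = 2

rB=2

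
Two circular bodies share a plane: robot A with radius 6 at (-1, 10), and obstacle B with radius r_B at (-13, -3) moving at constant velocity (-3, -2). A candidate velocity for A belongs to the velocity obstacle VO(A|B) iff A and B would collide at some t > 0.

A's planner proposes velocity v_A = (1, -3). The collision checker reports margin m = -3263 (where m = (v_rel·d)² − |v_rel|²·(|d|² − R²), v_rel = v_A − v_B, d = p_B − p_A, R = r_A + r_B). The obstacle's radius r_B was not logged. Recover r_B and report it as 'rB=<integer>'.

m = -3263
d = (-12, -13);  v_rel = (4, -1),  |v_rel|² = 17
v_rel×d = (4)·(-13) − (-1)·(-12) = -64
since m = R²·17 − (-64)²:  R² = (4096 + -3263) / 17 = 49
R = √49 = 7  ⇒  r_B = 7 − 6 = 1

rB=1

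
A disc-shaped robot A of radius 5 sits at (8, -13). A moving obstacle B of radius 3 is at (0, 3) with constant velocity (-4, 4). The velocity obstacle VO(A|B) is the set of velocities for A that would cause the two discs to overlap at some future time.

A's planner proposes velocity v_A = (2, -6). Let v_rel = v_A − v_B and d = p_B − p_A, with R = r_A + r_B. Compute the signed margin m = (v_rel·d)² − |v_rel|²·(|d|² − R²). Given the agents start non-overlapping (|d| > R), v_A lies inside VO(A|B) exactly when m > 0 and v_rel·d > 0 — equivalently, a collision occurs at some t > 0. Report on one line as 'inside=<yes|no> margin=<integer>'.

d = (-8, 16),  |d|² = 320;  R = 5+3 = 8,  c = 320−8² = 256
v_rel = (6, -10),  |v_rel|² = 136;  v_rel·d = (6)·(-8) + (-10)·(16) = -208
136·t² + 416·t + 256 = 0  ⇒  m = (-208)² − 136·256 = 8448
m = 8448 > 0,  v_rel·d = -208 < 0  ⇒  outside

inside=no margin=8448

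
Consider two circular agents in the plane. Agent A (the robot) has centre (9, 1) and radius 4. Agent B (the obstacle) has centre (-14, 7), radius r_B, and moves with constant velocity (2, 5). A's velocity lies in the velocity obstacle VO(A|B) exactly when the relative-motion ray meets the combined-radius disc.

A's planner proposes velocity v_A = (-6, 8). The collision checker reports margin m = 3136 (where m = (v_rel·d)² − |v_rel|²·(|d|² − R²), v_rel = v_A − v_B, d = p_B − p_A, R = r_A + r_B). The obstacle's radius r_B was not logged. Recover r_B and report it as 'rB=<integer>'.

m = 3136
d = (-23, 6);  v_rel = (-8, 3),  |v_rel|² = 73
v_rel×d = (-8)·(6) − (3)·(-23) = 21
since m = R²·73 − 21²:  R² = (441 + 3136) / 73 = 49
R = √49 = 7  ⇒  r_B = 7 − 4 = 3

rB=3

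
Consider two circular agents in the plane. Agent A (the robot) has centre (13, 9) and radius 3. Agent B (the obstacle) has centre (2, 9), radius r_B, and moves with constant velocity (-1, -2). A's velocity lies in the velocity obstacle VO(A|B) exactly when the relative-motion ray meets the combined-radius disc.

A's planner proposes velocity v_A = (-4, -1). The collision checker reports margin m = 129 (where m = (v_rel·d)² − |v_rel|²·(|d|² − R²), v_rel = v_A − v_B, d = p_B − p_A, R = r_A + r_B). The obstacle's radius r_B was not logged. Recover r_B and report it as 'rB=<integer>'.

m = 129
d = (-11, 0);  v_rel = (-3, 1),  |v_rel|² = 10
v_rel×d = (-3)·(0) − (1)·(-11) = 11
since m = R²·10 − 11²:  R² = (121 + 129) / 10 = 25
R = √25 = 5  ⇒  r_B = 5 − 3 = 2

rB=2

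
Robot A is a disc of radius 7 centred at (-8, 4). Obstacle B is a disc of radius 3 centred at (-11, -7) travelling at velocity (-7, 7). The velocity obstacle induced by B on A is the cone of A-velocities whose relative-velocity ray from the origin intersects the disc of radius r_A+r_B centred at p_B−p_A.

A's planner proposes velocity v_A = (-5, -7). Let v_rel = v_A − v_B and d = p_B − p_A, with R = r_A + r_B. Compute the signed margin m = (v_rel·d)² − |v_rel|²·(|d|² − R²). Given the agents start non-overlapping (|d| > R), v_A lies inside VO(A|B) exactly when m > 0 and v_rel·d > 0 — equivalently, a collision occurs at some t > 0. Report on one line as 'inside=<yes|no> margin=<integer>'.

d = (-3, -11),  |d|² = 130;  R = 7+3 = 10,  c = 130−10² = 30
v_rel = (2, -14),  |v_rel|² = 200;  v_rel·d = (2)·(-3) + (-14)·(-11) = 148
200·t² − 296·t + 30 = 0  ⇒  m = 148² − 200·30 = 15904
m = 15904 > 0,  v_rel·d = 148 > 0  ⇒  inside

inside=yes margin=15904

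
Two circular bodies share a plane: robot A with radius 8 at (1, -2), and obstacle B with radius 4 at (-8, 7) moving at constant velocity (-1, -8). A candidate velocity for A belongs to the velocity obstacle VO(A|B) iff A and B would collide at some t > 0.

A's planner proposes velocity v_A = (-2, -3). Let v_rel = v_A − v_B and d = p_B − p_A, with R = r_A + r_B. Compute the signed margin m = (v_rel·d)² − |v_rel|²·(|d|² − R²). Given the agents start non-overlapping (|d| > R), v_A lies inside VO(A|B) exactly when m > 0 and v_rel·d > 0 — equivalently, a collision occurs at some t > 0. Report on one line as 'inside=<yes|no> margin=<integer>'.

d = (-9, 9),  |d|² = 162;  R = 8+4 = 12,  c = 162−12² = 18
v_rel = (-1, 5),  |v_rel|² = 26;  v_rel·d = (-1)·(-9) + (5)·(9) = 54
26·t² − 108·t + 18 = 0  ⇒  m = 54² − 26·18 = 2448
m = 2448 > 0,  v_rel·d = 54 > 0  ⇒  inside

inside=yes margin=2448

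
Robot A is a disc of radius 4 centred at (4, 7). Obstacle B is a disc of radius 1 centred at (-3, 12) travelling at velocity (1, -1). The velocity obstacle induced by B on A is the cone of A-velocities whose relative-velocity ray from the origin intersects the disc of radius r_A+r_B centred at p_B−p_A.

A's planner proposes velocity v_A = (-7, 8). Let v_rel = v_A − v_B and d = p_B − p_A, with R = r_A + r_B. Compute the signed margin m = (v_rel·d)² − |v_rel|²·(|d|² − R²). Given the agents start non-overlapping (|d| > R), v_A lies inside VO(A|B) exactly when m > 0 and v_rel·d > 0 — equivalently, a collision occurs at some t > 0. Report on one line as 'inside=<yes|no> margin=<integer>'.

d = (-7, 5),  |d|² = 74;  R = 4+1 = 5,  c = 74−5² = 49
v_rel = (-8, 9),  |v_rel|² = 145;  v_rel·d = (-8)·(-7) + (9)·(5) = 101
145·t² − 202·t + 49 = 0  ⇒  m = 101² − 145·49 = 3096
m = 3096 > 0,  v_rel·d = 101 > 0  ⇒  inside

inside=yes margin=3096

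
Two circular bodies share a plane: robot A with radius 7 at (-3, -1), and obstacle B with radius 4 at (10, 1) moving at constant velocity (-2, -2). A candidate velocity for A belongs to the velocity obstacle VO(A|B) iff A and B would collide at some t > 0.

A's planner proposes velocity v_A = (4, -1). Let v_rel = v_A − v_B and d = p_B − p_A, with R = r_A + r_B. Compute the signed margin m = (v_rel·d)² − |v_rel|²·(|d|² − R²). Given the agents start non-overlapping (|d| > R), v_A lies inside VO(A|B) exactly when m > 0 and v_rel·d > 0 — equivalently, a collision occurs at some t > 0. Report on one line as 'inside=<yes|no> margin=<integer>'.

d = (13, 2),  |d|² = 173;  R = 7+4 = 11,  c = 173−11² = 52
v_rel = (6, 1),  |v_rel|² = 37;  v_rel·d = (6)·(13) + (1)·(2) = 80
37·t² − 160·t + 52 = 0  ⇒  m = 80² − 37·52 = 4476
m = 4476 > 0,  v_rel·d = 80 > 0  ⇒  inside

inside=yes margin=4476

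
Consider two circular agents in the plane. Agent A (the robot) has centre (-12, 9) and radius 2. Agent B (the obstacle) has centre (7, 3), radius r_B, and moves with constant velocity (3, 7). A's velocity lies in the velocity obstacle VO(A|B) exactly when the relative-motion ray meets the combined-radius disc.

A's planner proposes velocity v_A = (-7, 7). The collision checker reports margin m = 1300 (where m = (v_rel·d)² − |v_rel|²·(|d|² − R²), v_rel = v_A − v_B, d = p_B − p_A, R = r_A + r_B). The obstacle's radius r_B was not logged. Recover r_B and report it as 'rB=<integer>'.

m = 1300
d = (19, -6);  v_rel = (-10, 0),  |v_rel|² = 100
v_rel×d = (-10)·(-6) − (0)·(19) = 60
since m = R²·100 − 60²:  R² = (3600 + 1300) / 100 = 49
R = √49 = 7  ⇒  r_B = 7 − 2 = 5

rB=5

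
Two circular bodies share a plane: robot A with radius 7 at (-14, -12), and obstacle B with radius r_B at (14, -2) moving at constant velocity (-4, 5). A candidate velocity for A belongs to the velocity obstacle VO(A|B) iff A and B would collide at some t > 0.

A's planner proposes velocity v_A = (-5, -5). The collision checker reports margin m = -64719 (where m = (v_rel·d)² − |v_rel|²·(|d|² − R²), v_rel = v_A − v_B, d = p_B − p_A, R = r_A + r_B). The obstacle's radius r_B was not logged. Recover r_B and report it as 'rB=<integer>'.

m = -64719
d = (28, 10);  v_rel = (-1, -10),  |v_rel|² = 101
v_rel×d = (-1)·(10) − (-10)·(28) = 270
since m = R²·101 − 270²:  R² = (72900 + -64719) / 101 = 81
R = √81 = 9  ⇒  r_B = 9 − 7 = 2

rB=2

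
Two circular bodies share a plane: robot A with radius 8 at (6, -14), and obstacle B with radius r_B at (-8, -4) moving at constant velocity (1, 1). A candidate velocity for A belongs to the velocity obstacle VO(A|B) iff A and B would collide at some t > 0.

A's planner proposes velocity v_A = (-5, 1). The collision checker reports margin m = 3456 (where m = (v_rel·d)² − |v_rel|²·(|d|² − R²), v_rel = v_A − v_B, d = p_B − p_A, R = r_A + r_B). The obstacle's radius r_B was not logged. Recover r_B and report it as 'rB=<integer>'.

m = 3456
d = (-14, 10);  v_rel = (-6, 0),  |v_rel|² = 36
v_rel×d = (-6)·(10) − (0)·(-14) = -60
since m = R²·36 − (-60)²:  R² = (3600 + 3456) / 36 = 196
R = √196 = 14  ⇒  r_B = 14 − 8 = 6

rB=6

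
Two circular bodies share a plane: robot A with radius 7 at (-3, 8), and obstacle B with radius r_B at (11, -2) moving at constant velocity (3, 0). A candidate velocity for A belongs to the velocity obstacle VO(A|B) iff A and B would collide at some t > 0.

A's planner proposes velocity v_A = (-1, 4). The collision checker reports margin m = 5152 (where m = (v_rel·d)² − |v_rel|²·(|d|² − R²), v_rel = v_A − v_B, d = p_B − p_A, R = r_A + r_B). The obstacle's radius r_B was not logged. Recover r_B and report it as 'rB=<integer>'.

m = 5152
d = (14, -10);  v_rel = (-4, 4),  |v_rel|² = 32
v_rel×d = (-4)·(-10) − (4)·(14) = -16
since m = R²·32 − (-16)²:  R² = (256 + 5152) / 32 = 169
R = √169 = 13  ⇒  r_B = 13 − 7 = 6

rB=6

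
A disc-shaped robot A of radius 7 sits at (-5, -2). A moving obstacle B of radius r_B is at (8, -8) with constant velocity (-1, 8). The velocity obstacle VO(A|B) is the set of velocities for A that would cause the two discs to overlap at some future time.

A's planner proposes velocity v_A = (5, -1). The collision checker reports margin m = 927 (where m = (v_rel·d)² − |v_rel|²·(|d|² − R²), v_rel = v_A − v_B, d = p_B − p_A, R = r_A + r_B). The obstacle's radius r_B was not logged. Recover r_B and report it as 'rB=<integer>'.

m = 927
d = (13, -6);  v_rel = (6, -9),  |v_rel|² = 117
v_rel×d = (6)·(-6) − (-9)·(13) = 81
since m = R²·117 − 81²:  R² = (6561 + 927) / 117 = 64
R = √64 = 8  ⇒  r_B = 8 − 7 = 1

rB=1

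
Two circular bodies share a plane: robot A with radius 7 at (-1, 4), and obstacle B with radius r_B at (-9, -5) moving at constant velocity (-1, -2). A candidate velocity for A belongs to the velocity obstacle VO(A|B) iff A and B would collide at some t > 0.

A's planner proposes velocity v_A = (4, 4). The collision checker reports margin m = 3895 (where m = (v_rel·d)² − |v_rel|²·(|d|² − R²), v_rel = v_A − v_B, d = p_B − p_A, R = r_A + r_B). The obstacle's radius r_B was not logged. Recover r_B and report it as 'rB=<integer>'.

m = 3895
d = (-8, -9);  v_rel = (5, 6),  |v_rel|² = 61
v_rel×d = (5)·(-9) − (6)·(-8) = 3
since m = R²·61 − 3²:  R² = (9 + 3895) / 61 = 64
R = √64 = 8  ⇒  r_B = 8 − 7 = 1

rB=1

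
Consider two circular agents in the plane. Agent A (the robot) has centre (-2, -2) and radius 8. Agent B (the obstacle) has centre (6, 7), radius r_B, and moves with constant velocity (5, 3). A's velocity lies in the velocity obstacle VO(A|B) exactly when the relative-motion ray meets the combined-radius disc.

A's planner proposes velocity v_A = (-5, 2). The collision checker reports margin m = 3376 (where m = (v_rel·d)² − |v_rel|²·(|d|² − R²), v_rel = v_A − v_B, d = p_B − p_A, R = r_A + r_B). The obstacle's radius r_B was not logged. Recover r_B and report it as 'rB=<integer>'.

m = 3376
d = (8, 9);  v_rel = (-10, -1),  |v_rel|² = 101
v_rel×d = (-10)·(9) − (-1)·(8) = -82
since m = R²·101 − (-82)²:  R² = (6724 + 3376) / 101 = 100
R = √100 = 10  ⇒  r_B = 10 − 8 = 2

rB=2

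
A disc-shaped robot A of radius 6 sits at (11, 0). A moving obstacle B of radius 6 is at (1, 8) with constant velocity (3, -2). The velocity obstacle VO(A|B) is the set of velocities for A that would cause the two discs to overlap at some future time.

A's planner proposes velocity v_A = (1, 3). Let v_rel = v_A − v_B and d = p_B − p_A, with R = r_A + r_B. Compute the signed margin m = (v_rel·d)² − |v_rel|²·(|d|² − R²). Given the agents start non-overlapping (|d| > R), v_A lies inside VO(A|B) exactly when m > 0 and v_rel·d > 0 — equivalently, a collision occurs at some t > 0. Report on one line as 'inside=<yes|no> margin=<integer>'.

d = (-10, 8),  |d|² = 164;  R = 6+6 = 12,  c = 164−12² = 20
v_rel = (-2, 5),  |v_rel|² = 29;  v_rel·d = (-2)·(-10) + (5)·(8) = 60
29·t² − 120·t + 20 = 0  ⇒  m = 60² − 29·20 = 3020
m = 3020 > 0,  v_rel·d = 60 > 0  ⇒  inside

inside=yes margin=3020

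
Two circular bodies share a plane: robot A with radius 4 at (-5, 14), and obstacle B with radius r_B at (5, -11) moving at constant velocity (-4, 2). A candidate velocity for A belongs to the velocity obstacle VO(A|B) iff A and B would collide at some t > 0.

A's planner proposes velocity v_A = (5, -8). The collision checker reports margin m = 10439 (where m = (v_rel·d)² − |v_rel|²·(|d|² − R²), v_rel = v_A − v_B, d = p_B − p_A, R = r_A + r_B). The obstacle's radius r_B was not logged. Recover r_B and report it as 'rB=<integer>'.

m = 10439
d = (10, -25);  v_rel = (9, -10),  |v_rel|² = 181
v_rel×d = (9)·(-25) − (-10)·(10) = -125
since m = R²·181 − (-125)²:  R² = (15625 + 10439) / 181 = 144
R = √144 = 12  ⇒  r_B = 12 − 4 = 8

rB=8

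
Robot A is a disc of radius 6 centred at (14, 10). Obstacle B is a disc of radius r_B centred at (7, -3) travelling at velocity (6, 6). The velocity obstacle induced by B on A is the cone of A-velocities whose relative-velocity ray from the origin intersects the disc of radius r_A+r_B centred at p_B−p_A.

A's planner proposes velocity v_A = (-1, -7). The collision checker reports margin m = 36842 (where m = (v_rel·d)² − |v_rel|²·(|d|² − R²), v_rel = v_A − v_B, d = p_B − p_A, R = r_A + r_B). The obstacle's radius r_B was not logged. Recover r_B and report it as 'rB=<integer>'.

m = 36842
d = (-7, -13);  v_rel = (-7, -13),  |v_rel|² = 218
v_rel×d = (-7)·(-13) − (-13)·(-7) = 0
since m = R²·218 − 0²:  R² = (0 + 36842) / 218 = 169
R = √169 = 13  ⇒  r_B = 13 − 6 = 7

rB=7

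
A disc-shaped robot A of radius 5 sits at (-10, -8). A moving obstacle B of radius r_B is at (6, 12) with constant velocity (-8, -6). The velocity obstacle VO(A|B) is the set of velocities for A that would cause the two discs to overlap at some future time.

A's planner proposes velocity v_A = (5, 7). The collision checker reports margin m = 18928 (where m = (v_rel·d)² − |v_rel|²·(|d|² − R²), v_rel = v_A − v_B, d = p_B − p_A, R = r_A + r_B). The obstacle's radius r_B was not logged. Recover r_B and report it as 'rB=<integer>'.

m = 18928
d = (16, 20);  v_rel = (13, 13),  |v_rel|² = 338
v_rel×d = (13)·(20) − (13)·(16) = 52
since m = R²·338 − 52²:  R² = (2704 + 18928) / 338 = 64
R = √64 = 8  ⇒  r_B = 8 − 5 = 3

rB=3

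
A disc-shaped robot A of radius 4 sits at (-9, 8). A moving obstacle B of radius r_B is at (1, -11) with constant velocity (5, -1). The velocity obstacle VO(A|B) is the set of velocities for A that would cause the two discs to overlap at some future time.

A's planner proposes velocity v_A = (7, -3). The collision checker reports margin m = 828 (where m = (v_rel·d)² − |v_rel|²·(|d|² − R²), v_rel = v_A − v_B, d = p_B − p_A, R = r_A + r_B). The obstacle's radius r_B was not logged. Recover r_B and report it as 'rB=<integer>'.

m = 828
d = (10, -19);  v_rel = (2, -2),  |v_rel|² = 8
v_rel×d = (2)·(-19) − (-2)·(10) = -18
since m = R²·8 − (-18)²:  R² = (324 + 828) / 8 = 144
R = √144 = 12  ⇒  r_B = 12 − 4 = 8

rB=8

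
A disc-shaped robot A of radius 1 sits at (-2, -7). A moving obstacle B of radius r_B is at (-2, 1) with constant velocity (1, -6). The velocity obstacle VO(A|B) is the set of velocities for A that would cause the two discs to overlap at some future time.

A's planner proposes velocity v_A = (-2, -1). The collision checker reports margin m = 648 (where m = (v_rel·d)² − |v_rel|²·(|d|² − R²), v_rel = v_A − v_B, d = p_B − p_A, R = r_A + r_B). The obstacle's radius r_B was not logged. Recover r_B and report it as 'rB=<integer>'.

m = 648
d = (0, 8);  v_rel = (-3, 5),  |v_rel|² = 34
v_rel×d = (-3)·(8) − (5)·(0) = -24
since m = R²·34 − (-24)²:  R² = (576 + 648) / 34 = 36
R = √36 = 6  ⇒  r_B = 6 − 1 = 5

rB=5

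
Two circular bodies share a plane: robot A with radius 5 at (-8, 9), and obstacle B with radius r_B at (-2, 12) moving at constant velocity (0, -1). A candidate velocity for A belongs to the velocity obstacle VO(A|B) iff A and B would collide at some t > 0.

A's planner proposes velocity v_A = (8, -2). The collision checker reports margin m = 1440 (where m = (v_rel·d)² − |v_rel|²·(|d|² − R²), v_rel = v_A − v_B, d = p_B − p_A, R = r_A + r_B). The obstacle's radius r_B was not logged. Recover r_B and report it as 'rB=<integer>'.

m = 1440
d = (6, 3);  v_rel = (8, -1),  |v_rel|² = 65
v_rel×d = (8)·(3) − (-1)·(6) = 30
since m = R²·65 − 30²:  R² = (900 + 1440) / 65 = 36
R = √36 = 6  ⇒  r_B = 6 − 5 = 1

rB=1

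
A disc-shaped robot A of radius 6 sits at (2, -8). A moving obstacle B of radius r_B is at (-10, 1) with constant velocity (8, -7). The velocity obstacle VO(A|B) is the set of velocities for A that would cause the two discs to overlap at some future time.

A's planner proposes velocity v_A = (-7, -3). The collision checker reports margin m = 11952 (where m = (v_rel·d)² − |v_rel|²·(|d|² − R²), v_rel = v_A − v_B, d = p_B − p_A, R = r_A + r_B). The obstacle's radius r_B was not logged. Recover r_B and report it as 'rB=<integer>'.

m = 11952
d = (-12, 9);  v_rel = (-15, 4),  |v_rel|² = 241
v_rel×d = (-15)·(9) − (4)·(-12) = -87
since m = R²·241 − (-87)²:  R² = (7569 + 11952) / 241 = 81
R = √81 = 9  ⇒  r_B = 9 − 6 = 3

rB=3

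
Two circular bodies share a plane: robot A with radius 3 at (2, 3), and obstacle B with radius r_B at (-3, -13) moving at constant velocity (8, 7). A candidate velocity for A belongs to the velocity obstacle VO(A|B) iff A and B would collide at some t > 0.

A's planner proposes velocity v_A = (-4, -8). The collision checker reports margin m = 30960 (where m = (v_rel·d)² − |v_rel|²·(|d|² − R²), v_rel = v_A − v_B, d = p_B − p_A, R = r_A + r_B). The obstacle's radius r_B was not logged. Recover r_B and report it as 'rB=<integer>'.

m = 30960
d = (-5, -16);  v_rel = (-12, -15),  |v_rel|² = 369
v_rel×d = (-12)·(-16) − (-15)·(-5) = 117
since m = R²·369 − 117²:  R² = (13689 + 30960) / 369 = 121
R = √121 = 11  ⇒  r_B = 11 − 3 = 8

rB=8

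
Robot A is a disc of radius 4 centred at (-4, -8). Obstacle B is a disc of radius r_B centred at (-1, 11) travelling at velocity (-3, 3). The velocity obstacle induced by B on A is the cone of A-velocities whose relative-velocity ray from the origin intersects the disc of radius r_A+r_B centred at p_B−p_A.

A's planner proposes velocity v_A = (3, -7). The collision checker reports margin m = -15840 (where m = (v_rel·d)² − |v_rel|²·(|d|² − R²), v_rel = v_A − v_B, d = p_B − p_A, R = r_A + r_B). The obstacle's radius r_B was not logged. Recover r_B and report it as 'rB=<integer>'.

m = -15840
d = (3, 19);  v_rel = (6, -10),  |v_rel|² = 136
v_rel×d = (6)·(19) − (-10)·(3) = 144
since m = R²·136 − 144²:  R² = (20736 + -15840) / 136 = 36
R = √36 = 6  ⇒  r_B = 6 − 4 = 2

rB=2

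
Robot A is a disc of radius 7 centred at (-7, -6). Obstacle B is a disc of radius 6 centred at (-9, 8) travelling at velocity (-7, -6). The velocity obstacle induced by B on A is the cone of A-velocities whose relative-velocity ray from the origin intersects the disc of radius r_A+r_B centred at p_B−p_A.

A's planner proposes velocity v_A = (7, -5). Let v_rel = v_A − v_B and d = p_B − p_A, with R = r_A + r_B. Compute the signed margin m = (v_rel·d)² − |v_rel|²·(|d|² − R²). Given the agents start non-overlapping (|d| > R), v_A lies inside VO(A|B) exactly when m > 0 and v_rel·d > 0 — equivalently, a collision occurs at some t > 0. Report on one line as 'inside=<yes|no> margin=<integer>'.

d = (-2, 14),  |d|² = 200;  R = 7+6 = 13,  c = 200−13² = 31
v_rel = (14, 1),  |v_rel|² = 197;  v_rel·d = (14)·(-2) + (1)·(14) = -14
197·t² + 28·t + 31 = 0  ⇒  m = (-14)² − 197·31 = -5911
m = -5911 < 0,  v_rel·d = -14 < 0  ⇒  outside

inside=no margin=-5911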